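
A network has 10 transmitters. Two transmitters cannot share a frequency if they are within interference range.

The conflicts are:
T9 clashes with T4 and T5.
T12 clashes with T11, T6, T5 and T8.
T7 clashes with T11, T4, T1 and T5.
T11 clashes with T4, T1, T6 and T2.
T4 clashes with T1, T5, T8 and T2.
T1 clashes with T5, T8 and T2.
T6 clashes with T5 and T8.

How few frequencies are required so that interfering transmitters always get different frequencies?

T11, T4, T1, T2 are mutually in conflict, so at least 4 frequencies are needed.
Using 4 frequencies: T9=3, T12=1, T7=4, T11=2, T4=1, T1=3, T6=3, T5=2, T8=2, T2=4. Each listed conflict is separated.

4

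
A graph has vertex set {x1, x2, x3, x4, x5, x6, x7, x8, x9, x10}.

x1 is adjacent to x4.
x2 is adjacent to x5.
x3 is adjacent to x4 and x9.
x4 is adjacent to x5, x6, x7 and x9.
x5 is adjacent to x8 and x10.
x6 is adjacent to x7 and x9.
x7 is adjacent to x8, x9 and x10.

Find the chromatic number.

4

x4, x6, x7, x9 form a clique, so at least 4 colors are needed.
4 colors suffice: color 1 → {x2, x4, x8, x10}; color 2 → {x1, x3, x5, x7}; color 3 → {x9}; color 4 → {x6}. Every edge joins two different colors.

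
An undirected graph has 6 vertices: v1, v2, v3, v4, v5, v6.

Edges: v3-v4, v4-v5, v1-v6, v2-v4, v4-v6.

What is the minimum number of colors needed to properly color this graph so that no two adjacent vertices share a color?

v1 and v6 are adjacent, so at least 2 colors are needed.
2 colors suffice: color R → {v1, v4}; color B → {v2, v3, v5, v6}. No two adjacent vertices share a color.

2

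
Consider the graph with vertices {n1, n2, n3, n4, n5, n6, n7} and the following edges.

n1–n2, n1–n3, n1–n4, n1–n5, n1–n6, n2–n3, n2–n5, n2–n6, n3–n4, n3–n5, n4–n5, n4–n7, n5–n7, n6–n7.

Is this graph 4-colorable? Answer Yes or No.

The chromatic number is 4. n1, n3, n4, n5 are pairwise adjacent (a clique of size 4), so at least 4 colors are needed.
4 colors suffice: color red → {n5, n6}; color blue → {n1, n7}; color green → {n2, n4}; color yellow → {n3}.
That is already a proper 4-coloring.

Yes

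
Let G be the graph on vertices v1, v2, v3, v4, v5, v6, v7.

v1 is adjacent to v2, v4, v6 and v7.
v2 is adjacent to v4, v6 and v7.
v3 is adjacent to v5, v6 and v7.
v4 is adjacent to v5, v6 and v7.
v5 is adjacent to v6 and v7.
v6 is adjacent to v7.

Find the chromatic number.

v1, v2, v4, v6, v7 form a clique, so at least 5 colors are needed.
One proper 5-coloring: v1=Y, v2=P, v3=G, v4=G, v5=Y, v6=B, v7=R. No two adjacent vertices share a color.

5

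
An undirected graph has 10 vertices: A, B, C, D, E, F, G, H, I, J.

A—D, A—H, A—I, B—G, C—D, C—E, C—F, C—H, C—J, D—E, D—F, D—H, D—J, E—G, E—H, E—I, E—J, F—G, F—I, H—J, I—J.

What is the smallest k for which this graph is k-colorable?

C, D, E, H, J are mutually adjacent (a clique of size 5), so at least 5 colors are needed.
5 colors suffice: color 1 → {D, G, I}; color 2 → {A, B, E, F}; color 3 → {H}; color 4 → {J}; color 5 → {C}. Every edge joins two different colors.

5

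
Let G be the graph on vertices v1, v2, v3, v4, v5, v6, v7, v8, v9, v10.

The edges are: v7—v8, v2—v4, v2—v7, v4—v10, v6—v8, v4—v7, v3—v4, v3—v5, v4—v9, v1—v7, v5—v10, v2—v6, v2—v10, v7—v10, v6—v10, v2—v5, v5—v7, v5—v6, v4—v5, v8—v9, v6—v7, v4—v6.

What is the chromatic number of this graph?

6

v2, v4, v5, v6, v7, v10 are pairwise adjacent (a clique of size 6), so at least 6 colors are needed.
6 colors suffice: v1=2, v2=5, v3=1, v4=2, v5=3, v6=4, v7=1, v8=2, v9=1, v10=6. No two adjacent vertices share a color.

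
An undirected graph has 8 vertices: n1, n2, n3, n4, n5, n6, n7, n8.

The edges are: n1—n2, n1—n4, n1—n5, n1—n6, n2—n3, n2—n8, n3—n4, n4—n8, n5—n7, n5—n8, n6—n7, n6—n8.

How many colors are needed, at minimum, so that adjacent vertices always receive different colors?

n5 and n8 are adjacent, so at least 2 colors are needed.
2 colors suffice: color 1 → {n1, n3, n7, n8}; color 2 → {n2, n4, n5, n6}. No two adjacent vertices share a color.

2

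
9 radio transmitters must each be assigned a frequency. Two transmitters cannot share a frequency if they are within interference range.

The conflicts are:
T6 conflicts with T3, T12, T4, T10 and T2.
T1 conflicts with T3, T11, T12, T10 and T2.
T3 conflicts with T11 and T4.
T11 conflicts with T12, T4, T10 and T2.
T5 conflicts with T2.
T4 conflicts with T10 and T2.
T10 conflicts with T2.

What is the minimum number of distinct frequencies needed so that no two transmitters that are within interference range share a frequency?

T1, T11, T10, T2 pairwise conflict, so at least 4 frequencies are needed.
4 frequencies suffice: frequency 1 → {T3, T12, T2}; frequency 2 → {T6, T11, T5}; frequency 3 → {T10}; frequency 4 → {T1, T4}. No two conflicting transmitters share a frequency.

4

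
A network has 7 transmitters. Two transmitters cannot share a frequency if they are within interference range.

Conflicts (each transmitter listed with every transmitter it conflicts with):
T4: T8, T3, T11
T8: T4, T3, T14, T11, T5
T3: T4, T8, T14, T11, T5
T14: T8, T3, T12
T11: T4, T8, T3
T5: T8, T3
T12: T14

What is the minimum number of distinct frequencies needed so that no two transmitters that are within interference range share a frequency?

4

T4, T8, T3, T11 pairwise conflict, so at least 4 frequencies are needed.
Using 4 frequencies: T4=3, T8=1, T3=2, T14=3, T11=4, T5=3, T12=1. No two conflicting transmitters share a frequency.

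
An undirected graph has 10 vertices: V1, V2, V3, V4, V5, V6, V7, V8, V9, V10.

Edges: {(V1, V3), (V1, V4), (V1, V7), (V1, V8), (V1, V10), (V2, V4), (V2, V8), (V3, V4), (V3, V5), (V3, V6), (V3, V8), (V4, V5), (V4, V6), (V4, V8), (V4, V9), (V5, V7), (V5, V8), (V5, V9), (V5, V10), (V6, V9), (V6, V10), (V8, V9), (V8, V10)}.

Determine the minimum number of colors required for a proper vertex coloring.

V1, V3, V4, V8 form a clique, so at least 4 colors are needed.
4 colors suffice: color R → {V4, V7, V10}; color B → {V6, V8}; color G → {V1, V2, V5}; color Y → {V3, V9}. Every edge joins two different colors.

4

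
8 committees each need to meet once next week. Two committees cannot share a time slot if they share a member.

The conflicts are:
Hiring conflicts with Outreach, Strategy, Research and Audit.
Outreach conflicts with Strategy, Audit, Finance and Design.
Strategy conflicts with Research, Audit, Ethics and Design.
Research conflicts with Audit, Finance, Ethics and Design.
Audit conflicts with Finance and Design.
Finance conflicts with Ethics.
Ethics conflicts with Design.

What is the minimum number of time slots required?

Outreach, Strategy, Audit, Design all conflict with each other, so at least 4 time slots are needed.
4 time slots suffice: Hiring=4, Outreach=2, Strategy=1, Research=2, Audit=3, Finance=1, Ethics=3, Design=4. Every pair that conflicts lands in different time slots.

4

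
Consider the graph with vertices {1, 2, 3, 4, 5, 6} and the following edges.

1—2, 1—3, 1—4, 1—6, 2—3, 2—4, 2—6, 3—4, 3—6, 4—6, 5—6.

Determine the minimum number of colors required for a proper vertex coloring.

1, 2, 3, 4, 6 form a clique, so at least 5 colors are needed.
5 colors suffice: color red → {6}; color blue → {1, 5}; color green → {2}; color yellow → {4}; color purple → {3}. Each edge has distinct colors on its endpoints.

5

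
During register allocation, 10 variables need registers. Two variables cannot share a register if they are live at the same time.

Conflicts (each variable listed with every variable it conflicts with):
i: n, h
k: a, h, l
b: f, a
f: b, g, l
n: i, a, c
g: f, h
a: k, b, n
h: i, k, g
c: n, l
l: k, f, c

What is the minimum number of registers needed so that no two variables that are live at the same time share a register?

3

The cycle l-f-b-a-k-l has odd length 5, so it cannot be 2-colored; at least 3 registers are needed.
A valid assignment using 3 registers: i=3, k=3, b=2, f=1, n=2, g=2, a=1, h=1, c=1, l=2. Every pair that conflicts lands in different registers.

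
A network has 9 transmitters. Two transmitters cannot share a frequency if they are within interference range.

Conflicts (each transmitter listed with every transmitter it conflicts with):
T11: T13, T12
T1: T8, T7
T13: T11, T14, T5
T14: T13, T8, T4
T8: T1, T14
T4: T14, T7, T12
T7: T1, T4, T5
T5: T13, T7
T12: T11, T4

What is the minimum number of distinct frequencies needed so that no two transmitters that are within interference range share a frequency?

3

The cycle T14-T8-T1-T7-T4-T14 has odd length 5, so it cannot be 2-colored; at least 3 frequencies are needed.
3 frequencies suffice: frequency 1 → {T14, T7, T12}; frequency 2 → {T1, T13, T4}; frequency 3 → {T11, T8, T5}. No two conflicting transmitters share a frequency.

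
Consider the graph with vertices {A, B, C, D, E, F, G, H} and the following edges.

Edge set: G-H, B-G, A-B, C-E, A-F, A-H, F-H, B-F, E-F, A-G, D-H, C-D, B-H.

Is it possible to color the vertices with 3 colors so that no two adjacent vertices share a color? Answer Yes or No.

A, B, F, H form a clique, so at least 4 colors are needed.
So 3 colors are not enough.

No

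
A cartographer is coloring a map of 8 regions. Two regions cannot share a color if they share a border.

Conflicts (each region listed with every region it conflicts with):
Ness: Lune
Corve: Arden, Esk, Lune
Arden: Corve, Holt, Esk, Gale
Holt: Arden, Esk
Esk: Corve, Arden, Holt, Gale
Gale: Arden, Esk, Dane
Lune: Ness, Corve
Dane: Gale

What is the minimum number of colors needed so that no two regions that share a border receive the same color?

3

Arden, Esk, Gale all conflict with each other, so at least 3 colors are needed.
3 colors suffice: Ness=2, Corve=3, Arden=1, Holt=3, Esk=2, Gale=3, Lune=1, Dane=1. Every pair that conflicts lands in different colors.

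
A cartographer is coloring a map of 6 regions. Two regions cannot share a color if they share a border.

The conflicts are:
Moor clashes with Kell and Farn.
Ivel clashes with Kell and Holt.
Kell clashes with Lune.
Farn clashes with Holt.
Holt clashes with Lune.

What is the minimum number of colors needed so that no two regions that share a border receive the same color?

3

The cycle Moor-Kell-Lune-Holt-Farn-Moor has odd length 5, so it cannot be 2-colored; at least 3 colors are needed.
3 colors suffice: color 1 → {Kell, Holt}; color 2 → {Moor, Ivel, Lune}; color 3 → {Farn}. Every pair that conflicts lands in different colors.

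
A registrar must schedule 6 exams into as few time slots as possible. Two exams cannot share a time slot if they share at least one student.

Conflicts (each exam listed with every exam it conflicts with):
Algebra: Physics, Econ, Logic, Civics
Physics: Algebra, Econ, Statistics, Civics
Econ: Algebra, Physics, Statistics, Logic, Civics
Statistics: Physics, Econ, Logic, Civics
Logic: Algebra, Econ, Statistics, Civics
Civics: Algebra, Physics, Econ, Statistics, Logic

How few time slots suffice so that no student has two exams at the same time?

4

Algebra, Econ, Logic, Civics all conflict with each other, so at least 4 time slots are needed.
4 time slots suffice: time slot 1 → {Econ}; time slot 2 → {Civics}; time slot 3 → {Physics, Logic}; time slot 4 → {Algebra, Statistics}. Each listed conflict is separated.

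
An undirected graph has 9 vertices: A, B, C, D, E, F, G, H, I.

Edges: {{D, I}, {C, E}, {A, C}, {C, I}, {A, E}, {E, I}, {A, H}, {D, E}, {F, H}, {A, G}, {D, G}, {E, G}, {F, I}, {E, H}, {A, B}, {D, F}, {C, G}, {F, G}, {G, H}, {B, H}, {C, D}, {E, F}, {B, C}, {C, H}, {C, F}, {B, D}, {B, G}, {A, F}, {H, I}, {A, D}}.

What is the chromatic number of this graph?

6

A, C, D, E, F, G are mutually adjacent (a clique of size 6), so at least 6 colors are needed.
One proper 6-coloring: A=6, B=3, C=1, D=4, E=5, F=3, G=2, H=4, I=2. Every edge joins two different colors.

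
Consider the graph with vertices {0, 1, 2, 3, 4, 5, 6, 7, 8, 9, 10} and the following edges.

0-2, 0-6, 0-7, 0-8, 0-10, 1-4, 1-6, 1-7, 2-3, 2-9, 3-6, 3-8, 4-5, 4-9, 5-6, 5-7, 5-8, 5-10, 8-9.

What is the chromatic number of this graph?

1 and 6 are adjacent, so at least 2 colors are needed.
2 colors suffice: color a → {0, 1, 3, 5, 9}; color b → {2, 4, 6, 7, 8, 10}. No two adjacent vertices share a color.

2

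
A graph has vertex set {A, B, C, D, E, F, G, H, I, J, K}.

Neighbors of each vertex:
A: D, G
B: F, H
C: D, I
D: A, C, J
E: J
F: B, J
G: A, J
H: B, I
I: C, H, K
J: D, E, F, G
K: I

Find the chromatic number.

The cycle J-F-B-H-I-C-D-J has odd length 7, so it cannot be 2-colored; at least 3 colors are needed.
3 colors suffice: color 1 → {A, B, I, J}; color 2 → {D, E, F, G, H, K}; color 3 → {C}. Each edge has distinct colors on its endpoints.

3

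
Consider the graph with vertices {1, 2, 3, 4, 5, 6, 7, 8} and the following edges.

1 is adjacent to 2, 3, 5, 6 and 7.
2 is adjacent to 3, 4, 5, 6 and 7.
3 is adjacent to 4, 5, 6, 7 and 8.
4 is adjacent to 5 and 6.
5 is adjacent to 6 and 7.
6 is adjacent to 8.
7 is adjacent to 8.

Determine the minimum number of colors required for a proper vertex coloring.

5

1, 2, 3, 5, 7 are pairwise adjacent (a clique of size 5), so at least 5 colors are needed.
5 colors suffice: 1=e, 2=b, 3=a, 4=e, 5=c, 6=d, 7=d, 8=b. Every edge joins two different colors.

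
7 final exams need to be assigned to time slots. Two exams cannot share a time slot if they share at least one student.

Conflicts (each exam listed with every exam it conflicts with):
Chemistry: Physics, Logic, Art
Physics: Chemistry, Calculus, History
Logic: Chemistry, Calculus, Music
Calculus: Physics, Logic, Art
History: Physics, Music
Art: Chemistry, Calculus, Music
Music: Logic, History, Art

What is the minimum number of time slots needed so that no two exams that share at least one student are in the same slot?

The cycle Music-Logic-Chemistry-Physics-History-Music has odd length 5, so it cannot be 2-colored; at least 3 time slots are needed.
3 time slots suffice: Chemistry=1, Physics=2, Logic=2, Calculus=1, History=3, Art=2, Music=1. Every pair that conflicts lands in different time slots.

3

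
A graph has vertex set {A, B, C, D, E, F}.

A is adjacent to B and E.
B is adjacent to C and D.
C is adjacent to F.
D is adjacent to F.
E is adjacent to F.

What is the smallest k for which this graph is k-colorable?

The cycle F-E-A-B-D-F has odd length 5, so it cannot be 2-colored; at least 3 colors are needed.
One proper 3-coloring: A=blue, B=red, C=blue, D=blue, E=green, F=red. Every edge joins two different colors.

3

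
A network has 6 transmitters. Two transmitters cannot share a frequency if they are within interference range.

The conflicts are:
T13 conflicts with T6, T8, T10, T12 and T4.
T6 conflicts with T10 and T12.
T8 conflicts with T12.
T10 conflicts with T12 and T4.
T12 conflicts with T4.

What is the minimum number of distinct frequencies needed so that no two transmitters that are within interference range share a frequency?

T13, T10, T12, T4 are mutually in conflict, so at least 4 frequencies are needed.
4 frequencies suffice: frequency 1 → {T13}; frequency 2 → {T12}; frequency 3 → {T8, T10}; frequency 4 → {T6, T4}. Each listed conflict is separated.

4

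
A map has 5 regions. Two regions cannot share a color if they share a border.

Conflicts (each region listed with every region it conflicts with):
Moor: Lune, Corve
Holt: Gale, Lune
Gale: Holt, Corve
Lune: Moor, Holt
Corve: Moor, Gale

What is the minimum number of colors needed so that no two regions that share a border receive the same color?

The cycle Gale-Holt-Lune-Moor-Corve-Gale has odd length 5, so it cannot be 2-colored; at least 3 colors are needed.
3 colors suffice: Moor=2, Holt=2, Gale=1, Lune=1, Corve=3. Every pair that conflicts lands in different colors.

3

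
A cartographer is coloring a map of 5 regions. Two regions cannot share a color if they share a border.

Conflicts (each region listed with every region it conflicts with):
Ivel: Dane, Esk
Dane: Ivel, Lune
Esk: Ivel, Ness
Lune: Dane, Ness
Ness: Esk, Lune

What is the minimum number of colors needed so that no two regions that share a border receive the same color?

The cycle Ness-Esk-Ivel-Dane-Lune-Ness has odd length 5, so it cannot be 2-colored; at least 3 colors are needed.
3 colors suffice: color 1 → {Ivel, Lune}; color 2 → {Dane, Esk}; color 3 → {Ness}. Every pair that conflicts lands in different colors.

3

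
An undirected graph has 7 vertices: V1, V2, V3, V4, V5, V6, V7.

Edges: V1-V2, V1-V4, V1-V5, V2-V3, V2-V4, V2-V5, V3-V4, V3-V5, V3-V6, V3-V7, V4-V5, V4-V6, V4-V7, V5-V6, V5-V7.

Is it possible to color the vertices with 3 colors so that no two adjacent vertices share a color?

No

V3, V4, V5, V6 are pairwise adjacent (a clique of size 4), so at least 4 colors are needed.
So 3 colors are not enough.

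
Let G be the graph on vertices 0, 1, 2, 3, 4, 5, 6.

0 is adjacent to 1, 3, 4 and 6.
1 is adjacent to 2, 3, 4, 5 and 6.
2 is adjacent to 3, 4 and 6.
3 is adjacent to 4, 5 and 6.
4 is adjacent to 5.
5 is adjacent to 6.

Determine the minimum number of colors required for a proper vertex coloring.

1, 2, 3, 4 form a clique, so at least 4 colors are needed.
4 colors suffice: color red → {1}; color blue → {3}; color green → {4, 6}; color yellow → {0, 2, 5}. Each edge has distinct colors on its endpoints.

4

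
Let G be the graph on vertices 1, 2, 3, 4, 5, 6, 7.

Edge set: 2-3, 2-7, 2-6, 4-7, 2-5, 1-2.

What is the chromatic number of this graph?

2

4 and 7 are adjacent, so at least 2 colors are needed.
2 colors suffice: 1=b, 2=a, 3=b, 4=a, 5=b, 6=b, 7=b. Each edge has distinct colors on its endpoints.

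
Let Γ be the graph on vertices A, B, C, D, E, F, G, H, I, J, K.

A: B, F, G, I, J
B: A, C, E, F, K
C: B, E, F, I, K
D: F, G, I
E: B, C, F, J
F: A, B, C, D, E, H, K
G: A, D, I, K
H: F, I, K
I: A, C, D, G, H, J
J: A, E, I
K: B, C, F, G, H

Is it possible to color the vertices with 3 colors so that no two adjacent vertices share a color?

No

B, C, F, K are mutually adjacent (a clique of size 4), so at least 4 colors are needed.
So 3 colors are not enough.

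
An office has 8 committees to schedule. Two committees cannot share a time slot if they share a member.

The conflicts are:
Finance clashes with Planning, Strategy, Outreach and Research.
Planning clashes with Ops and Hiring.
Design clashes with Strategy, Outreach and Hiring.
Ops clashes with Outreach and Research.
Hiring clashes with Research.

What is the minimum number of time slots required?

The cycle Finance-Planning-Hiring-Design-Strategy-Finance has odd length 5, so it cannot be 2-colored; at least 3 time slots are needed.
3 time slots suffice: time slot 1 → {Finance, Ops, Hiring}; time slot 2 → {Planning, Design, Research}; time slot 3 → {Strategy, Outreach}. Each listed conflict is separated.

3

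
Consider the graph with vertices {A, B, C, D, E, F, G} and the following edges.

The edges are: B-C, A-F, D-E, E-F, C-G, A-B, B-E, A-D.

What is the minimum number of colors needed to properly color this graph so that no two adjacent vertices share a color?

E and F are adjacent, so at least 2 colors are needed.
One proper 2-coloring: A=1, B=2, C=1, D=2, E=1, F=2, G=2. No two adjacent vertices share a color.

2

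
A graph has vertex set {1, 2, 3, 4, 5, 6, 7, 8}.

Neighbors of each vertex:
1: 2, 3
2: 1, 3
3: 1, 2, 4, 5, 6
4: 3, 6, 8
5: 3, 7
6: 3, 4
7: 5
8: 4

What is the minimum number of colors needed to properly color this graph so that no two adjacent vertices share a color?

1, 2, 3 are pairwise adjacent, so at least 3 colors are needed.
One proper 3-coloring: 1=c, 2=b, 3=a, 4=b, 5=b, 6=c, 7=a, 8=a. No two adjacent vertices share a color.

3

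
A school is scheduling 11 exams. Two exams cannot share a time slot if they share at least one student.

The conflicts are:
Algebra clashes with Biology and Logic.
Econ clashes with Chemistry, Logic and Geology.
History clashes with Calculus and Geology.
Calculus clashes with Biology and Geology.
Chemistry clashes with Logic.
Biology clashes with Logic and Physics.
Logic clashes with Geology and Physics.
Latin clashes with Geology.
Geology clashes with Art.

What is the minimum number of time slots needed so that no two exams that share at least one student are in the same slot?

3

Econ, Logic, Geology pairwise conflict, so at least 3 time slots are needed.
Using 3 time slots: Algebra=3, Econ=3, History=3, Calculus=2, Chemistry=1, Biology=1, Logic=2, Latin=2, Geology=1, Art=2, Physics=3. No two conflicting exams share a time slot.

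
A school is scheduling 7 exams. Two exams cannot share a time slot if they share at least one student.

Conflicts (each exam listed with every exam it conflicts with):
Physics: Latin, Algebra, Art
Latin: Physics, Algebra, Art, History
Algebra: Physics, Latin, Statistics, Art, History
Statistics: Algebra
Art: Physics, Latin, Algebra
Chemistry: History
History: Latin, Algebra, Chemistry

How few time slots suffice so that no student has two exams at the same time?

4

Physics, Latin, Algebra, Art are mutually in conflict, so at least 4 time slots are needed.
4 time slots suffice: time slot 1 → {Algebra, Chemistry}; time slot 2 → {Latin, Statistics}; time slot 3 → {Physics, History}; time slot 4 → {Art}. Each listed conflict is separated.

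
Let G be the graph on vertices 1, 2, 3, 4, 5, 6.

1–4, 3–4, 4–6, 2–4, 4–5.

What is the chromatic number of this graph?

2

1 and 4 are adjacent, so at least 2 colors are needed.
One proper 2-coloring: 1=blue, 2=blue, 3=blue, 4=red, 5=blue, 6=blue. No two adjacent vertices share a color.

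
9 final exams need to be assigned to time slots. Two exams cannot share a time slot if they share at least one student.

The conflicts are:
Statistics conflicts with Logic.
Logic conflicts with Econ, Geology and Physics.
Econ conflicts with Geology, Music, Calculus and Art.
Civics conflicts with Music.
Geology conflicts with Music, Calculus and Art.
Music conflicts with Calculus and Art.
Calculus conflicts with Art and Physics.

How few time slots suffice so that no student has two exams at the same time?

Econ, Geology, Music, Calculus, Art are mutually in conflict, so at least 5 time slots are needed.
A valid assignment using 5 time slots: Statistics=2, Logic=1, Econ=4, Civics=2, Geology=2, Music=1, Calculus=3, Art=5, Physics=2. Each listed conflict is separated.

5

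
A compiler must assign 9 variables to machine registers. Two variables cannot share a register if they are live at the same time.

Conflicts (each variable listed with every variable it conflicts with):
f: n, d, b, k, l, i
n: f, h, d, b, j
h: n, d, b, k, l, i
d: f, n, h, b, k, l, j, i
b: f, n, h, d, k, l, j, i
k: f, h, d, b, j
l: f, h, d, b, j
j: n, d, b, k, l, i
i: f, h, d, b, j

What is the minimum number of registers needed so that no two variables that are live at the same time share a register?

4

d, b, l, j all conflict with each other, so at least 4 registers are needed.
Using 4 registers: f=3, n=4, h=3, d=2, b=1, k=4, l=4, j=3, i=4. Every pair that conflicts lands in different registers.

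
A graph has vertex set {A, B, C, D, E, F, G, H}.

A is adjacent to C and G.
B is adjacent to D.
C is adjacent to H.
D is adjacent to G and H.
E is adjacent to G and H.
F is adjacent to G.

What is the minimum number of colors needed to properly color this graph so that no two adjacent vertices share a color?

3

The cycle H-C-A-G-E-H has odd length 5, so it cannot be 2-colored; at least 3 colors are needed.
3 colors suffice: color red → {B, G, H}; color blue → {A, D, E, F}; color green → {C}. Every edge joins two different colors.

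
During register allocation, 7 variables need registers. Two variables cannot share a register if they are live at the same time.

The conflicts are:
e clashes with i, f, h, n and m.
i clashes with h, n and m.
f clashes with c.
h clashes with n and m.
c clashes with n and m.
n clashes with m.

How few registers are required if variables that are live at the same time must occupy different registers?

e, i, h, n, m pairwise conflict, so at least 5 registers are needed.
Using 5 registers: e=1, i=4, f=2, h=5, c=1, n=2, m=3. No two conflicting variables share a register.

5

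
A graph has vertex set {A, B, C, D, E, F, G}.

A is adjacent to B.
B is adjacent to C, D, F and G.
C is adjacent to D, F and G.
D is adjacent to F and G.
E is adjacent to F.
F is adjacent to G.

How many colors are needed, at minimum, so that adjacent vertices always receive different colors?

5

B, C, D, F, G form a clique, so at least 5 colors are needed.
One proper 5-coloring: A=1, B=2, C=5, D=4, E=2, F=1, G=3. No two adjacent vertices share a color.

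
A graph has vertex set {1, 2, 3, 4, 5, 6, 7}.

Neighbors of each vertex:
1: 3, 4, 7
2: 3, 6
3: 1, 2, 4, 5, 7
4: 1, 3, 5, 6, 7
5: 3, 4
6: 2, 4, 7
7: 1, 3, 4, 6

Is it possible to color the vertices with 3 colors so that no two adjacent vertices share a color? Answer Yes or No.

1, 3, 4, 7 are mutually adjacent (a clique of size 4), so at least 4 colors are needed.
So 3 colors are not enough.

No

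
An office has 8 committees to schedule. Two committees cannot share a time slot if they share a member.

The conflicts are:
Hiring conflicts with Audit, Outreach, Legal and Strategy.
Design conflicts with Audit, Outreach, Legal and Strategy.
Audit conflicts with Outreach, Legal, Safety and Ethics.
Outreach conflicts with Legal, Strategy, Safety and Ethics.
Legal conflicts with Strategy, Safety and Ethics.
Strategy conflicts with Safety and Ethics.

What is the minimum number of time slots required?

Design, Outreach, Legal, Strategy pairwise conflict, so at least 4 time slots are needed.
4 time slots suffice: time slot 1 → {Outreach}; time slot 2 → {Legal}; time slot 3 → {Audit, Strategy}; time slot 4 → {Hiring, Design, Safety, Ethics}. Each listed conflict is separated.

4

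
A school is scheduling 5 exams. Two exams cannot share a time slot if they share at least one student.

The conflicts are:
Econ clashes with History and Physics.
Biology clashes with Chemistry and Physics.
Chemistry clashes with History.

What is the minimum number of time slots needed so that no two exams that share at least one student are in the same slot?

The cycle History-Econ-Physics-Biology-Chemistry-History has odd length 5, so it cannot be 2-colored; at least 3 time slots are needed.
3 time slots suffice: Econ=2, Biology=3, Chemistry=2, History=1, Physics=1. Each listed conflict is separated.

3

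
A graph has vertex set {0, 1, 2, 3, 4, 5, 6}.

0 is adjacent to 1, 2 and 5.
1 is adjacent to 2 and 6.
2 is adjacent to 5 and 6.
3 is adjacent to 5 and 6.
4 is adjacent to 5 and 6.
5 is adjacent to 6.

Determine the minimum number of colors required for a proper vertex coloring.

4, 5, 6 are mutually adjacent, so at least 3 colors are needed.
3 colors suffice: color red → {0, 6}; color blue → {1, 5}; color green → {2, 3, 4}. No two adjacent vertices share a color.

3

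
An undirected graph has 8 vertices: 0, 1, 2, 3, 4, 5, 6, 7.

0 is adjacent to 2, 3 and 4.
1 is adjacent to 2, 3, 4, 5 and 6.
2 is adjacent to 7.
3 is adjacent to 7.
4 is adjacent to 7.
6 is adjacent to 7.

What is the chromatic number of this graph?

2 and 7 are adjacent, so at least 2 colors are needed.
2 colors suffice: color a → {0, 1, 7}; color b → {2, 3, 4, 5, 6}. Each edge has distinct colors on its endpoints.

2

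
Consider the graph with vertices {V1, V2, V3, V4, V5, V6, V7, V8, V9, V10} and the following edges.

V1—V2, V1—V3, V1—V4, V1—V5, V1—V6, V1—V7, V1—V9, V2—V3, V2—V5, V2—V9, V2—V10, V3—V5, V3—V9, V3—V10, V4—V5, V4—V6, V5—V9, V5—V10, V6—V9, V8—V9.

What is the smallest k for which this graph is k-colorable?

5

V1, V2, V3, V5, V9 are mutually adjacent (a clique of size 5), so at least 5 colors are needed.
5 colors suffice: color 1 → {V1, V8, V10}; color 2 → {V4, V7, V9}; color 3 → {V5, V6}; color 4 → {V3}; color 5 → {V2}. No two adjacent vertices share a color.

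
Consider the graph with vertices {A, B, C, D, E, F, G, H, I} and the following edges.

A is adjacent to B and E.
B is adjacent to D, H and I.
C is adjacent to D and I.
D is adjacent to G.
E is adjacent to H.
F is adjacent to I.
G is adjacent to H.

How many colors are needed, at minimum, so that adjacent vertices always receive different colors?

2

E and H are adjacent, so at least 2 colors are needed.
2 colors suffice: color 1 → {B, C, E, F, G}; color 2 → {A, D, H, I}. No two adjacent vertices share a color.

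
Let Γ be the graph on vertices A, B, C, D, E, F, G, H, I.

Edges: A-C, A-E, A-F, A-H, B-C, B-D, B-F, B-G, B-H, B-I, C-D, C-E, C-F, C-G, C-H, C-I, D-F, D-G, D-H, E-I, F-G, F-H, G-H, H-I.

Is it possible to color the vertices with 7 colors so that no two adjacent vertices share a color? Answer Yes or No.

Yes

The chromatic number is 6. B, C, D, F, G, H form a clique, so at least 6 colors are needed.
6 colors suffice: A=4, B=4, C=1, D=6, E=2, F=3, G=5, H=2, I=3.
Since 7 ≥ 6, a proper 7-coloring certainly exists.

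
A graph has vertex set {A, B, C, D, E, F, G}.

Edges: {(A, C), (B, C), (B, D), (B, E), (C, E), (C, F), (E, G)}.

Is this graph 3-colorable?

Yes

The chromatic number is 3. B, C, E are pairwise adjacent, so at least 3 colors are needed.
3 colors suffice: color 1 → {C, D, G}; color 2 → {A, E, F}; color 3 → {B}.
That is already a proper 3-coloring.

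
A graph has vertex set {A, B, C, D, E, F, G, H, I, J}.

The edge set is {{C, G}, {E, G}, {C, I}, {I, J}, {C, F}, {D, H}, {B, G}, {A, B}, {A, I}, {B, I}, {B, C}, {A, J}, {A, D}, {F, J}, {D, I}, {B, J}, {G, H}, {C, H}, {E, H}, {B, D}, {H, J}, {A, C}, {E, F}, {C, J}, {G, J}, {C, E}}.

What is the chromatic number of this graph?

5

A, B, C, I, J are pairwise adjacent (a clique of size 5), so at least 5 colors are needed.
5 colors suffice: color 1 → {C, D}; color 2 → {E, J}; color 3 → {B, F, H}; color 4 → {G, I}; color 5 → {A}. No two adjacent vertices share a color.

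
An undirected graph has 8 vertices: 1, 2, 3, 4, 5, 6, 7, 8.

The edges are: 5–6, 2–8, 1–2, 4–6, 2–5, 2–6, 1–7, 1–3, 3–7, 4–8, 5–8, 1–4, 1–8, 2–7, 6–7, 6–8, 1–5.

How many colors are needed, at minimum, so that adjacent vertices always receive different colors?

4

2, 5, 6, 8 form a clique, so at least 4 colors are needed.
4 colors suffice: color red → {1, 6}; color blue → {7, 8}; color green → {2, 3, 4}; color yellow → {5}. Each edge has distinct colors on its endpoints.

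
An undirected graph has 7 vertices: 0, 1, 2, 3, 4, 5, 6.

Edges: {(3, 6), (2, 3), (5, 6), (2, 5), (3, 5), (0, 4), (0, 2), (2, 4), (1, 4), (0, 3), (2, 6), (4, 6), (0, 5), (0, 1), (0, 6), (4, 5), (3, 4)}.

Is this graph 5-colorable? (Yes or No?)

0, 2, 3, 4, 5, 6 are pairwise adjacent (a clique of size 6), so at least 6 colors are needed.
So 5 colors are not enough.

No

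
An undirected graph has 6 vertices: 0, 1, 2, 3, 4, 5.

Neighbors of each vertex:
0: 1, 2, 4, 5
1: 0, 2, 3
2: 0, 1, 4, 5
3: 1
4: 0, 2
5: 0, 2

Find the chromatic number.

0, 2, 5 are mutually adjacent, so at least 3 colors are needed.
3 colors suffice: color a → {0, 3}; color b → {2}; color c → {1, 4, 5}. Every edge joins two different colors.

3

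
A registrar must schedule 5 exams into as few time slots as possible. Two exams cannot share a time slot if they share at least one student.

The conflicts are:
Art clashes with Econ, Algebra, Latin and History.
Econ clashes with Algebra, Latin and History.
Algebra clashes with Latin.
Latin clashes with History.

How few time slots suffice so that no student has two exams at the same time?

4

Art, Econ, Algebra, Latin all conflict with each other, so at least 4 time slots are needed.
4 time slots suffice: Art=2, Econ=3, Algebra=4, Latin=1, History=4. No two conflicting exams share a time slot.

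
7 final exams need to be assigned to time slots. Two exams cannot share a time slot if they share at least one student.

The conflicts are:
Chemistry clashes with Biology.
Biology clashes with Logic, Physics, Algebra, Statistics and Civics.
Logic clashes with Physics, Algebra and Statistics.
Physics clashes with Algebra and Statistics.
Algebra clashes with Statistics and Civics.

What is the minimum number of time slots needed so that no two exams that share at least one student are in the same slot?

5

Biology, Logic, Physics, Algebra, Statistics are mutually in conflict, so at least 5 time slots are needed.
5 time slots suffice: Chemistry=2, Biology=1, Logic=5, Physics=4, Algebra=2, Statistics=3, Civics=3. Every pair that conflicts lands in different time slots.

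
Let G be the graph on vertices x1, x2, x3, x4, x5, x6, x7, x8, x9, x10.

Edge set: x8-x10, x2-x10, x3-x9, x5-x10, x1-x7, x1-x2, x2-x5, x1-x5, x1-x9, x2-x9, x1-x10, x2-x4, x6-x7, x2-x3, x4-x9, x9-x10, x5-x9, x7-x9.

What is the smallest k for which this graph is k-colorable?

x1, x2, x5, x9, x10 form a clique, so at least 5 colors are needed.
5 colors suffice: color 1 → {x6, x8, x9}; color 2 → {x2, x7}; color 3 → {x3, x4, x10}; color 4 → {x1}; color 5 → {x5}. Every edge joins two different colors.

5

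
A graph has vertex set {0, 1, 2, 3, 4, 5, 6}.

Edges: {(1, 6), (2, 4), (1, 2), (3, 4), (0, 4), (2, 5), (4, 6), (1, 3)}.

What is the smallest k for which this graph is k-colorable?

3 and 4 are adjacent, so at least 2 colors are needed.
One proper 2-coloring: 0=blue, 1=red, 2=blue, 3=blue, 4=red, 5=red, 6=blue. Each edge has distinct colors on its endpoints.

2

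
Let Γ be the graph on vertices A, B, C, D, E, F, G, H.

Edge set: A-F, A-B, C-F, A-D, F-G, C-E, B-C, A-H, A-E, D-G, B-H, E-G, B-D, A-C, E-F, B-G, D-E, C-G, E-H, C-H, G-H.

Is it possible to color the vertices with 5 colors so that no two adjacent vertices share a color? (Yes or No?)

The chromatic number is 4. C, E, G, H are pairwise adjacent (a clique of size 4), so at least 4 colors are needed.
One proper 4-coloring: A=1, B=2, C=3, D=3, E=2, F=4, G=1, H=4.
Since 5 ≥ 4, a proper 5-coloring certainly exists.

Yes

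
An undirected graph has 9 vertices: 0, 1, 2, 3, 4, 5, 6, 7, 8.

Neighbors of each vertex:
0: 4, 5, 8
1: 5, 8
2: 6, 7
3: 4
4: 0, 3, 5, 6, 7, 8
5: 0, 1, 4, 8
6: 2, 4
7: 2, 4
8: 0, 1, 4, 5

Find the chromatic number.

4

0, 4, 5, 8 are pairwise adjacent (a clique of size 4), so at least 4 colors are needed.
One proper 4-coloring: 0=d, 1=a, 2=a, 3=b, 4=a, 5=c, 6=b, 7=b, 8=b. Every edge joins two different colors.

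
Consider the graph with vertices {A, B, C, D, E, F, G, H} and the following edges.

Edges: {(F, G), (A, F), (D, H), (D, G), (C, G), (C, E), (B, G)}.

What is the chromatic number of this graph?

B and G are adjacent, so at least 2 colors are needed.
2 colors suffice: color 1 → {A, E, G, H}; color 2 → {B, C, D, F}. No two adjacent vertices share a color.

2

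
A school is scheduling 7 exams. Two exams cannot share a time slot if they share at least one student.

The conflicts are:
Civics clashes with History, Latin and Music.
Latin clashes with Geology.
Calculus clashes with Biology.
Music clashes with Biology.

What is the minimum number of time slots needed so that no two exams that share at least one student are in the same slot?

2

Civics and History conflict, so at least 2 time slots are needed.
2 time slots suffice: time slot 1 → {Civics, Geology, Biology}; time slot 2 → {History, Latin, Calculus, Music}. Every pair that conflicts lands in different time slots.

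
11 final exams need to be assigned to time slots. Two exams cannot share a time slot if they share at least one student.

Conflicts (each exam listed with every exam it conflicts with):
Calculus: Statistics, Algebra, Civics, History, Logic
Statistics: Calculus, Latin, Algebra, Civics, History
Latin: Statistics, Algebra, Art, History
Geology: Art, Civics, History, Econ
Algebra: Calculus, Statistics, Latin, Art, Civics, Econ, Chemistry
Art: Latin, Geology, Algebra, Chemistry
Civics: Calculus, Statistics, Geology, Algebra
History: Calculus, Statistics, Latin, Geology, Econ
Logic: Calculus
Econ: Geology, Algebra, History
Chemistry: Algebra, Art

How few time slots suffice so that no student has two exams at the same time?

Calculus, Statistics, Algebra, Civics pairwise conflict, so at least 4 time slots are needed.
4 time slots suffice: time slot 1 → {Algebra, History, Logic}; time slot 2 → {Statistics, Geology, Chemistry}; time slot 3 → {Calculus, Latin, Econ}; time slot 4 → {Art, Civics}. No two conflicting exams share a time slot.

4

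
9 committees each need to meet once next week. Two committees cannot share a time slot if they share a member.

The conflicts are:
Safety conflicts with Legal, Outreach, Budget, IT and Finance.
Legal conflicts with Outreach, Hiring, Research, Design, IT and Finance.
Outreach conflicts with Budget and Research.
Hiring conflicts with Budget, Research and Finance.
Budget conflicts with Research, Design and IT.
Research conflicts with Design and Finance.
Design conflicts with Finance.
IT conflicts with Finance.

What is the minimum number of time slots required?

4

Legal, Hiring, Research, Finance are mutually in conflict, so at least 4 time slots are needed.
4 time slots suffice: Safety=2, Legal=1, Outreach=3, Hiring=4, Budget=1, Research=2, Design=4, IT=4, Finance=3. No two conflicting committees share a time slot.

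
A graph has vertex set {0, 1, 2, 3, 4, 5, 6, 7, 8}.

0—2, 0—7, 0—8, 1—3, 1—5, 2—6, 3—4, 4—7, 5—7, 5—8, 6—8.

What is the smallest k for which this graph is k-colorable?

3

The cycle 1-3-4-7-5-1 has odd length 5, so it cannot be 2-colored; at least 3 colors are needed.
3 colors suffice: 0=blue, 1=red, 2=red, 3=green, 4=blue, 5=blue, 6=blue, 7=red, 8=red. Each edge has distinct colors on its endpoints.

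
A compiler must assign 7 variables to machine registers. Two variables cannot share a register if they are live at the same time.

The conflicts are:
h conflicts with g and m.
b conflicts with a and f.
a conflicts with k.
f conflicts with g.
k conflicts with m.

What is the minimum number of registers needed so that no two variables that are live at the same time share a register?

3

The cycle a-b-f-g-h-m-k-a has odd length 7, so it cannot be 2-colored; at least 3 registers are needed.
3 registers suffice: register 1 → {b, k, g}; register 2 → {a, f, m}; register 3 → {h}. Every pair that conflicts lands in different registers.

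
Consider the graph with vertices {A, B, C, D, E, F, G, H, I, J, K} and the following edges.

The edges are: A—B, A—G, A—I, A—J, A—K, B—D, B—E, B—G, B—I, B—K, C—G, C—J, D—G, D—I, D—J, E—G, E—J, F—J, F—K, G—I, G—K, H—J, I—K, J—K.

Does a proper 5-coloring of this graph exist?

The chromatic number is 5. A, B, G, I, K are pairwise adjacent (a clique of size 5), so at least 5 colors are needed.
A valid assignment using 5 colors: A=5, B=2, C=2, D=3, E=3, F=2, G=1, H=2, I=4, J=1, K=3.
That is already a proper 5-coloring.

Yes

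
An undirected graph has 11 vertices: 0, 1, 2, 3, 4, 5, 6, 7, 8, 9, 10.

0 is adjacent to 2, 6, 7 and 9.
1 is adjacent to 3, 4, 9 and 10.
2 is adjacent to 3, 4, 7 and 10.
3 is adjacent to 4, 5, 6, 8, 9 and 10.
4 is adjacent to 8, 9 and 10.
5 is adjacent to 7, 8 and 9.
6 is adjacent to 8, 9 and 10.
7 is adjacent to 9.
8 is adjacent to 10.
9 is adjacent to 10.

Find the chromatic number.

1, 3, 4, 9, 10 are pairwise adjacent (a clique of size 5), so at least 5 colors are needed.
One proper 5-coloring: 0=red, 1=purple, 2=blue, 3=red, 4=yellow, 5=green, 6=yellow, 7=yellow, 8=blue, 9=blue, 10=green. No two adjacent vertices share a color.

5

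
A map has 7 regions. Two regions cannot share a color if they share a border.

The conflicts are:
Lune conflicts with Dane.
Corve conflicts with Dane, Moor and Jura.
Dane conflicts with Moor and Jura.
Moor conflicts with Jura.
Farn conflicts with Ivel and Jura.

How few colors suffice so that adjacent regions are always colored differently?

Corve, Dane, Moor, Jura pairwise conflict, so at least 4 colors are needed.
4 colors suffice: color 1 → {Lune, Ivel, Jura}; color 2 → {Dane, Farn}; color 3 → {Moor}; color 4 → {Corve}. No two conflicting regions share a color.

4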